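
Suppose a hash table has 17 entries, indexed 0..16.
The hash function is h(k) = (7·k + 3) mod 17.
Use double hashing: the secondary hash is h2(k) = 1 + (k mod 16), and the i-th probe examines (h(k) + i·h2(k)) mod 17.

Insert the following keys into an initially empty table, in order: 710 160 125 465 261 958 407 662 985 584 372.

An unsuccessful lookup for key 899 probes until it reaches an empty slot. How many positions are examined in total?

Insert 710: h=9, slot 9 empty => index 9.
Insert 160: h=1, slot 1 empty => index 1.
Insert 125: h=11, slot 11 empty => index 11.
Insert 465: h=11, h2=2, slot 11 occupied => index 13.
Insert 261: h=11, h2=6, slot 11 occupied => index 0.
Insert 958: h=11, h2=15, slots 11,9 occupied => index 7.
Insert 407: h=13, h2=8, slot 13 occupied => index 4.
Insert 662: h=13, h2=7, slot 13 occupied => index 3.
Insert 985: h=13, h2=10, slot 13 occupied => index 6.
Insert 584: h=11, h2=9, slots 11,3 occupied => index 12.
Insert 372: h=6, h2=5, slots 6,11 occupied => index 16.
Table: [261, 160, —, 662, 407, —, 985, 958, —, 710, —, 125, 584, 465, —, —, 372]
Lookup 899: h=6, h2=4, probe 6,10 → slot 10 empty, not found.

2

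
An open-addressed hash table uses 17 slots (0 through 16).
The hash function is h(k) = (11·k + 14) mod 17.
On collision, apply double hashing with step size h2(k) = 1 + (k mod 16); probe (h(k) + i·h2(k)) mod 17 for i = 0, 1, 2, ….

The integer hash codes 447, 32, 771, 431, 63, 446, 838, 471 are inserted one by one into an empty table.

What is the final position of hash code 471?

0

447: h=1 → slot 1
32: h=9 → slot 9
771: h=12 → slot 12
431: h=12, h2=16, probe 12,11 → slot 11
63: h=10 → slot 10
446: h=7 → slot 7
838: h=1, h2=7, probe 1,8 → slot 8
471: h=10, h2=8, probe 10,1,9,0 → slot 0
Table: [471, 447, ., ., ., ., ., 446, 838, 32, 63, 431, 771, ., ., ., .]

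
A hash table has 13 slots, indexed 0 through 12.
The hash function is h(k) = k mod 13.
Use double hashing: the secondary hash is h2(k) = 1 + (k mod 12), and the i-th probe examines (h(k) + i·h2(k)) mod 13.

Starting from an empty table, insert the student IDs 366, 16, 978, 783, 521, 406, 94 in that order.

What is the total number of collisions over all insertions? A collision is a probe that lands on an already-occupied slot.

8

Insert 366: h=2, slot 2 empty -> index 2.
Insert 16: h=3, slot 3 empty -> index 3.
Insert 978: h=3, h2=7, slot 3 occupied -> index 10.
Insert 783: h=3, h2=4, slot 3 occupied -> index 7.
Insert 521: h=1, slot 1 empty -> index 1.
Insert 406: h=3, h2=11, slots 3,1 occupied -> index 12.
Insert 94: h=3, h2=11, slots 3,1,12,10 occupied -> index 8.
Table: [., 521, 366, 16, ., ., ., 783, 94, ., 978, ., 406]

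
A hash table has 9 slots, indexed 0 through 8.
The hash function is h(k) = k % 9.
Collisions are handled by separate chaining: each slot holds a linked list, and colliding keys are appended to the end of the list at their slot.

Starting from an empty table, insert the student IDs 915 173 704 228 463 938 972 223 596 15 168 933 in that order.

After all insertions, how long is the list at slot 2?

915 -> bucket 6
173 -> bucket 2
704 -> bucket 2 (collision)
228 -> bucket 3
463 -> bucket 4
938 -> bucket 2 (collision)
972 -> bucket 0
223 -> bucket 7
596 -> bucket 2 (collision)
15 -> bucket 6 (collision)
168 -> bucket 6 (collision)
933 -> bucket 6 (collision)
Final buckets:
0: 972
1: ∅
2: 173 -> 704 -> 938 -> 596
3: 228
4: 463
5: ∅
6: 915 -> 15 -> 168 -> 933
7: 223
8: ∅

4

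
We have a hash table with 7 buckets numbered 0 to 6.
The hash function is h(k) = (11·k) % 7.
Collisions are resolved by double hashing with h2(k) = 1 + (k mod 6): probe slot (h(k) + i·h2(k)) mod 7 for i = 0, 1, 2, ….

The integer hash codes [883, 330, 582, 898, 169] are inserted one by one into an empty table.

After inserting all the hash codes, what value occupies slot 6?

582

Insert 883: h=4, slot 4 empty → index 4.
Insert 330: h=4, h2=1, slot 4 occupied → index 5.
Insert 582: h=4, h2=1, slots 4,5 occupied → index 6.
Insert 898: h=1, slot 1 empty → index 1.
Insert 169: h=4, h2=2, slots 4,6,1 occupied → index 3.
Table: [., 898, ., 169, 883, 330, 582]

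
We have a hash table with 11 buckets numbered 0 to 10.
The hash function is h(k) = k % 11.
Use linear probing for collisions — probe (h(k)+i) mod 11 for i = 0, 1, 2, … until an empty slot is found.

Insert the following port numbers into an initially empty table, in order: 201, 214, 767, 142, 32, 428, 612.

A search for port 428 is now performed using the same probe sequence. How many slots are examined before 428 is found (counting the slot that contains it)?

3

Insert 201: h=3, slot 3 empty -> index 3.
Insert 214: h=5, slot 5 empty -> index 5.
Insert 767: h=8, slot 8 empty -> index 8.
Insert 142: h=10, slot 10 empty -> index 10.
Insert 32: h=10, slot 10 occupied -> index 0.
Insert 428: h=10, slots 10,0 occupied -> index 1.
Insert 612: h=7, slot 7 empty -> index 7.
Table: [32, 428, ., 201, ., 214, ., 612, 767, ., 142]
Lookup 428: h=10, probe 10,0,1 → found at 1.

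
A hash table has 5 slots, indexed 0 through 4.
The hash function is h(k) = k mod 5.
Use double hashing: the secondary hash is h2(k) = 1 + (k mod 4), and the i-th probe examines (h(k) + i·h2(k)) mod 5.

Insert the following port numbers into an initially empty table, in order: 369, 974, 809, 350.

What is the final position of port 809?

1

369: h=4 -> slot 4
974: h=4, h2=3, probe 4,2 -> slot 2
809: h=4, h2=2, probe 4,1 -> slot 1
350: h=0 -> slot 0
Table: [350, 809, 974, ∅, 369]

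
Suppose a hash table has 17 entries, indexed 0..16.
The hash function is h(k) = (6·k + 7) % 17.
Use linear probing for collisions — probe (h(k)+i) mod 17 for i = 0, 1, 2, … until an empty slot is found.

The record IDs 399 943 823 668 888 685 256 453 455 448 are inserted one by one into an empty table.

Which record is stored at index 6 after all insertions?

685

399: h=4 → slot 4
943: h=4, probe 4,5 → slot 5
823: h=15 → slot 15
668: h=3 → slot 3
888: h=14 → slot 14
685: h=3, probe 3,4,5,6 → slot 6
256: h=13 → slot 13
453: h=5, probe 5,6,7 → slot 7
455: h=0 → slot 0
448: h=9 → slot 9
Table: [455, —, —, 668, 399, 943, 685, 453, —, 448, —, —, —, 256, 888, 823, —]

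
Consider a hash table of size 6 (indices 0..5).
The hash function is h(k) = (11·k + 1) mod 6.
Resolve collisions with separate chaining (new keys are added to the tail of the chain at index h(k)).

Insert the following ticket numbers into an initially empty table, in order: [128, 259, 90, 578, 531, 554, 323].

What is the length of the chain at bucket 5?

3

Insert 128: h=5, bucket 5 empty -> new chain.
Insert 259: h=0, bucket 0 empty -> new chain.
Insert 90: h=1, bucket 1 empty -> new chain.
Insert 578: h=5, bucket 5 nonempty -> append to chain.
Insert 531: h=4, bucket 4 empty -> new chain.
Insert 554: h=5, bucket 5 nonempty -> append to chain.
Insert 323: h=2, bucket 2 empty -> new chain.
Final buckets:
0: 259
1: 90
2: 323
3: .
4: 531
5: 128 -> 578 -> 554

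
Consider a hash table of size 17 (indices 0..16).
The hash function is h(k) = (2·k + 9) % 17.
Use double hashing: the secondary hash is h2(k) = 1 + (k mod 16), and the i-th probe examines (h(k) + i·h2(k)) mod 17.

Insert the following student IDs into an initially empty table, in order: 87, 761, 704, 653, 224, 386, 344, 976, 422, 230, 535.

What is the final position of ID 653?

87 hashes to 13; slot 13 is free -> place at 13.
761 hashes to 1; slot 1 is free -> place at 1.
704 hashes to 6; slot 6 is free -> place at 6.
653 hashes to 6, h2=14; 6 taken -> place at 3.
224 hashes to 15; slot 15 is free -> place at 15.
386 hashes to 16; slot 16 is free -> place at 16.
344 hashes to 0; slot 0 is free -> place at 0.
976 hashes to 6, h2=1; 6 taken -> place at 7.
422 hashes to 3, h2=7; 3 taken -> place at 10.
230 hashes to 10, h2=7; 10,0,7 taken -> place at 14.
535 hashes to 8; slot 8 is free -> place at 8.
Table: [344, 761, ., 653, ., ., 704, 976, 535, ., 422, ., ., 87, 230, 224, 386]

3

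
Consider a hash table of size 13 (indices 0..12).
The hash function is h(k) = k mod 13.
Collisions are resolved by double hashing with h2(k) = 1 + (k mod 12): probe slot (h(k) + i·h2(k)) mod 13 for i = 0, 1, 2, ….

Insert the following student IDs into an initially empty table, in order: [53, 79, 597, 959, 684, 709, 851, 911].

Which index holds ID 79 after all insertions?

9

53 hashes to 1; slot 1 is free → place at 1.
79 hashes to 1, h2=8; 1 taken → place at 9.
597 hashes to 12; slot 12 is free → place at 12.
959 hashes to 10; slot 10 is free → place at 10.
684 hashes to 8; slot 8 is free → place at 8.
709 hashes to 7; slot 7 is free → place at 7.
851 hashes to 6; slot 6 is free → place at 6.
911 hashes to 1, h2=12; 1 taken → place at 0.
Table: [911, 53, ., ., ., ., 851, 709, 684, 79, 959, ., 597]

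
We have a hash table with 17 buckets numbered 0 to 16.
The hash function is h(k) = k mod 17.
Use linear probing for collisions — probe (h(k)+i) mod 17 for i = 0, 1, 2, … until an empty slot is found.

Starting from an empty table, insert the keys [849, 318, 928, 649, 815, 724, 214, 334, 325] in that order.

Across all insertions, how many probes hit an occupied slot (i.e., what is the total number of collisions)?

8

849: h=16 → slot 16
318: h=12 → slot 12
928: h=10 → slot 10
649: h=3 → slot 3
815: h=16, probe 16,0 → slot 0
724: h=10, probe 10,11 → slot 11
214: h=10, probe 10,11,12,13 → slot 13
334: h=11, probe 11,12,13,14 → slot 14
325: h=2 → slot 2
Table: [815, —, 325, 649, —, —, —, —, —, —, 928, 724, 318, 214, 334, —, 849]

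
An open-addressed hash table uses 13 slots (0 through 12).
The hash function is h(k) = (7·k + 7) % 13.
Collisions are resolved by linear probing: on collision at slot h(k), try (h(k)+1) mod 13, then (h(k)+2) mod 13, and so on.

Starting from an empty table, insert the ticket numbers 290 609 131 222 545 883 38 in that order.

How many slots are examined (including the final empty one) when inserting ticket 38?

5

290: h=9 => slot 9
609: h=6 => slot 6
131: h=1 => slot 1
222: h=1, probe 1,2 => slot 2
545: h=0 => slot 0
883: h=0, probe 0,1,2,3 => slot 3
38: h=0, probe 0,1,2,3,4 => slot 4
Table: [545, 131, 222, 883, 38, —, 609, —, —, 290, —, —, —]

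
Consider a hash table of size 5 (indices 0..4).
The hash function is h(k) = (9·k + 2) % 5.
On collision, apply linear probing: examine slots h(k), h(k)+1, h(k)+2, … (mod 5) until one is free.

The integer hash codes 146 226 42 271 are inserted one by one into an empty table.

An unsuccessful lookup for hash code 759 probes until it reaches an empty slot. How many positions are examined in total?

146: h=1 → slot 1
226: h=1, probe 1,2 → slot 2
42: h=0 → slot 0
271: h=1, probe 1,2,3 → slot 3
Table: [42, 146, 226, 271, —]
Lookup 759: h=3, probe 3,4 → slot 4 empty, not found.

2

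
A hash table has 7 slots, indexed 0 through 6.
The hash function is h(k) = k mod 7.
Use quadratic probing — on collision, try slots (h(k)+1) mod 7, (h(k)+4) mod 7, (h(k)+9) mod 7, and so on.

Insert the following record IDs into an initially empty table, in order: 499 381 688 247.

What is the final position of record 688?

499: h=2 => slot 2
381: h=3 => slot 3
688: h=2, probe 2,3,6 => slot 6
247: h=2, probe 2,3,6,4 => slot 4
Table: [—, —, 499, 381, 247, —, 688]

6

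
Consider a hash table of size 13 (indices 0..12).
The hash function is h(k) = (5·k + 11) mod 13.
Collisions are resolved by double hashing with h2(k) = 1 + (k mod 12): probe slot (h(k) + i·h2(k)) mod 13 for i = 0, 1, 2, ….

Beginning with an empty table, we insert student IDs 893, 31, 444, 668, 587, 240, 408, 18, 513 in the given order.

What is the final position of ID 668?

6

Insert 893: h=4, slot 4 empty → index 4.
Insert 31: h=10, slot 10 empty → index 10.
Insert 444: h=8, slot 8 empty → index 8.
Insert 668: h=10, h2=9, slot 10 occupied → index 6.
Insert 587: h=8, h2=12, slot 8 occupied → index 7.
Insert 240: h=2, slot 2 empty → index 2.
Insert 408: h=10, h2=1, slot 10 occupied → index 11.
Insert 18: h=10, h2=7, slots 10,4,11 occupied → index 5.
Insert 513: h=2, h2=10, slot 2 occupied → index 12.
Table: [∅, ∅, 240, ∅, 893, 18, 668, 587, 444, ∅, 31, 408, 513]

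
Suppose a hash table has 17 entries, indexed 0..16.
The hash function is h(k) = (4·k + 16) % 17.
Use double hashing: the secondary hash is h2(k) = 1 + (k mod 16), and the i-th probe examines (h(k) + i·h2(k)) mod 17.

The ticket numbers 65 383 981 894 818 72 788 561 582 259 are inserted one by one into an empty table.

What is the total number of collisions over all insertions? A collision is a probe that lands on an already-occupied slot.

Insert 65: h=4, slot 4 empty → index 4.
Insert 383: h=1, slot 1 empty → index 1.
Insert 981: h=13, slot 13 empty → index 13.
Insert 894: h=5, slot 5 empty → index 5.
Insert 818: h=7, slot 7 empty → index 7.
Insert 72: h=15, slot 15 empty → index 15.
Insert 788: h=6, slot 6 empty → index 6.
Insert 561: h=16, slot 16 empty → index 16.
Insert 582: h=15, h2=7, slots 15,5 occupied → index 12.
Insert 259: h=15, h2=4, slot 15 occupied → index 2.
Table: [∅, 383, 259, ∅, 65, 894, 788, 818, ∅, ∅, ∅, ∅, 582, 981, ∅, 72, 561]

3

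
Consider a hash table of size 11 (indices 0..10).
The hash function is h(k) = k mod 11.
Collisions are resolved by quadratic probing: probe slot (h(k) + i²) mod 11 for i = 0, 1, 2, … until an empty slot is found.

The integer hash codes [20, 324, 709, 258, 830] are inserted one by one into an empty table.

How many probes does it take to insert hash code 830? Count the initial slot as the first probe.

5

20 hashes to 9; slot 9 is free => place at 9.
324 hashes to 5; slot 5 is free => place at 5.
709 hashes to 5; 5 taken => place at 6.
258 hashes to 5; 5,6,9 taken => place at 3.
830 hashes to 5; 5,6,9,3 taken => place at 10.
Table: [∅, ∅, ∅, 258, ∅, 324, 709, ∅, ∅, 20, 830]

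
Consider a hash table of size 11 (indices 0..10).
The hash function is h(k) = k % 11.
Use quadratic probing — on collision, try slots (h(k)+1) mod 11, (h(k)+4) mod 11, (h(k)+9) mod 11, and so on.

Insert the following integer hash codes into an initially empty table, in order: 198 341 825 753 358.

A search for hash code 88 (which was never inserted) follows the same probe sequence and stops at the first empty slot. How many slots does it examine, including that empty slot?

4

198: h=0 -> slot 0
341: h=0, probe 0,1 -> slot 1
825: h=0, probe 0,1,4 -> slot 4
753: h=5 -> slot 5
358: h=6 -> slot 6
Table: [198, 341, —, —, 825, 753, 358, —, —, —, —]
Lookup 88: h=0, probe 0,1,4,9 → slot 9 empty, not found.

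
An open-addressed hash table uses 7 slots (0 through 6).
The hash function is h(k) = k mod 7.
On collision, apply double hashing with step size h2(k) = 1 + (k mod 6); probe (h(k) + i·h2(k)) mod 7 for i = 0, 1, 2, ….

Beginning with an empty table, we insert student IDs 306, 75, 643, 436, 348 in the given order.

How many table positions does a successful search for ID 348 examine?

306: h=5 => slot 5
75: h=5, h2=4, probe 5,2 => slot 2
643: h=6 => slot 6
436: h=2, h2=5, probe 2,0 => slot 0
348: h=5, h2=1, probe 5,6,0,1 => slot 1
Table: [436, 348, 75, _, _, 306, 643]
Lookup 348: h=5, h2=1, probe 5,6,0,1 → found at 1.

4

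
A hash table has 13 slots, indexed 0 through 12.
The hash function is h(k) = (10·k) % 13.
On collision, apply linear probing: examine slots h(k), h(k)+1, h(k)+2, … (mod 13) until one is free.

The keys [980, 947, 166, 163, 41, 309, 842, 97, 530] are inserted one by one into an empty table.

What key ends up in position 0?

530

Insert 980: h=11, slot 11 empty → index 11.
Insert 947: h=6, slot 6 empty → index 6.
Insert 166: h=9, slot 9 empty → index 9.
Insert 163: h=5, slot 5 empty → index 5.
Insert 41: h=7, slot 7 empty → index 7.
Insert 309: h=9, slot 9 occupied → index 10.
Insert 842: h=9, slots 9,10,11 occupied → index 12.
Insert 97: h=8, slot 8 empty → index 8.
Insert 530: h=9, slots 9,10,11,12 occupied → index 0.
Table: [530, _, _, _, _, 163, 947, 41, 97, 166, 309, 980, 842]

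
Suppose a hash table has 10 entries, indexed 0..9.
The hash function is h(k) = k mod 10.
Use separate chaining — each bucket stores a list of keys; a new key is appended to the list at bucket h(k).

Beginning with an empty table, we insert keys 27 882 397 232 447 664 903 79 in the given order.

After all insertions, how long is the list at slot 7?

3

Insert 27: h=7, bucket 7 empty → new chain.
Insert 882: h=2, bucket 2 empty → new chain.
Insert 397: h=7, bucket 7 nonempty → append to chain.
Insert 232: h=2, bucket 2 nonempty → append to chain.
Insert 447: h=7, bucket 7 nonempty → append to chain.
Insert 664: h=4, bucket 4 empty → new chain.
Insert 903: h=3, bucket 3 empty → new chain.
Insert 79: h=9, bucket 9 empty → new chain.
Final buckets:
0: -
1: -
2: 882 -> 232
3: 903
4: 664
5: -
6: -
7: 27 -> 397 -> 447
8: -
9: 79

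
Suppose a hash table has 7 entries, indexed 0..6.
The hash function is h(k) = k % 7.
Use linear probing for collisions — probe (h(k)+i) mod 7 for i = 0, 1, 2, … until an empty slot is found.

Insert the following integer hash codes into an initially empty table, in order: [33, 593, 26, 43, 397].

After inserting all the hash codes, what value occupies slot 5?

33 hashes to 5; slot 5 is free → place at 5.
593 hashes to 5; 5 taken → place at 6.
26 hashes to 5; 5,6 taken → place at 0.
43 hashes to 1; slot 1 is free → place at 1.
397 hashes to 5; 5,6,0,1 taken → place at 2.
Table: [26, 43, 397, —, —, 33, 593]

33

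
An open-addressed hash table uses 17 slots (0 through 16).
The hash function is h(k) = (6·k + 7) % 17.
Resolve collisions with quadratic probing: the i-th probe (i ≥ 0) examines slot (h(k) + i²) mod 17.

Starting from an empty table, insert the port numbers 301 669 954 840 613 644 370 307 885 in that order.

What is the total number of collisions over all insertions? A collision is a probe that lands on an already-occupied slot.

301: h=11 → slot 11
669: h=9 → slot 9
954: h=2 → slot 2
840: h=15 → slot 15
613: h=13 → slot 13
644: h=12 → slot 12
370: h=0 → slot 0
307: h=13, probe 13,14 → slot 14
885: h=13, probe 13,14,0,5 → slot 5
Table: [370, —, 954, —, —, 885, —, —, —, 669, —, 301, 644, 613, 307, 840, —]

4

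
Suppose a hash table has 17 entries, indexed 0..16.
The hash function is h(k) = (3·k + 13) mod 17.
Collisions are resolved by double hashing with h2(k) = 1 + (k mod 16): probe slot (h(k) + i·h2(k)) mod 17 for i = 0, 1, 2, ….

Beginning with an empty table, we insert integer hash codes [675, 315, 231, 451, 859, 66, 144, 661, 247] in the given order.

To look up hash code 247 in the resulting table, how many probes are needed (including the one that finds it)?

2

Insert 675: h=15, slot 15 empty => index 15.
Insert 315: h=6, slot 6 empty => index 6.
Insert 231: h=9, slot 9 empty => index 9.
Insert 451: h=6, h2=4, slot 6 occupied => index 10.
Insert 859: h=6, h2=12, slot 6 occupied => index 1.
Insert 66: h=7, slot 7 empty => index 7.
Insert 144: h=3, slot 3 empty => index 3.
Insert 661: h=7, h2=6, slot 7 occupied => index 13.
Insert 247: h=6, h2=8, slot 6 occupied => index 14.
Table: [-, 859, -, 144, -, -, 315, 66, -, 231, 451, -, -, 661, 247, 675, -]
Lookup 247: h=6, h2=8, probe 6,14 → found at 14.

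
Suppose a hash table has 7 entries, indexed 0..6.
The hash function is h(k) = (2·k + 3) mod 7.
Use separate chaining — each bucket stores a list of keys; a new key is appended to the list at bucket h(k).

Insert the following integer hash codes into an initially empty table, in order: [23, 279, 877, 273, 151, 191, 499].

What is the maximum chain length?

Insert 23: h=0, bucket 0 empty → new chain.
Insert 279: h=1, bucket 1 empty → new chain.
Insert 877: h=0, bucket 0 nonempty → append to chain.
Insert 273: h=3, bucket 3 empty → new chain.
Insert 151: h=4, bucket 4 empty → new chain.
Insert 191: h=0, bucket 0 nonempty → append to chain.
Insert 499: h=0, bucket 0 nonempty → append to chain.
Final buckets:
0: 23 -> 877 -> 191 -> 499
1: 279
2: ∅
3: 273
4: 151
5: ∅
6: ∅

4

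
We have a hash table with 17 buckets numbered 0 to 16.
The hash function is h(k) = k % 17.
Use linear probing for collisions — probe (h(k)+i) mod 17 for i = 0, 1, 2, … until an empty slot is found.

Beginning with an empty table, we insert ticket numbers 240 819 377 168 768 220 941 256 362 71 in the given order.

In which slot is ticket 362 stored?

7

Insert 240: h=2, slot 2 empty -> index 2.
Insert 819: h=3, slot 3 empty -> index 3.
Insert 377: h=3, slot 3 occupied -> index 4.
Insert 168: h=15, slot 15 empty -> index 15.
Insert 768: h=3, slots 3,4 occupied -> index 5.
Insert 220: h=16, slot 16 empty -> index 16.
Insert 941: h=6, slot 6 empty -> index 6.
Insert 256: h=1, slot 1 empty -> index 1.
Insert 362: h=5, slots 5,6 occupied -> index 7.
Insert 71: h=3, slots 3,4,5,6,7 occupied -> index 8.
Table: [∅, 256, 240, 819, 377, 768, 941, 362, 71, ∅, ∅, ∅, ∅, ∅, ∅, 168, 220]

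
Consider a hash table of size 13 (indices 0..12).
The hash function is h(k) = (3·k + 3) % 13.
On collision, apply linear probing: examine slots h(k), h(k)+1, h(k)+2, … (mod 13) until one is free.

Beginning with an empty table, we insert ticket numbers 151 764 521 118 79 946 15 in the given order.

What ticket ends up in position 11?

15

151: h=1 => slot 1
764: h=7 => slot 7
521: h=6 => slot 6
118: h=6, probe 6,7,8 => slot 8
79: h=6, probe 6,7,8,9 => slot 9
946: h=7, probe 7,8,9,10 => slot 10
15: h=9, probe 9,10,11 => slot 11
Table: [_, 151, _, _, _, _, 521, 764, 118, 79, 946, 15, _]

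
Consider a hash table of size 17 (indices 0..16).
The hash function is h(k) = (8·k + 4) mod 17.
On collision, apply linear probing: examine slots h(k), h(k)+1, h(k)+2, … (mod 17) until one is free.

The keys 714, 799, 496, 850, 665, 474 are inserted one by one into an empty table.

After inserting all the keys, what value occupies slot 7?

714: h=4 -> slot 4
799: h=4, probe 4,5 -> slot 5
496: h=11 -> slot 11
850: h=4, probe 4,5,6 -> slot 6
665: h=3 -> slot 3
474: h=5, probe 5,6,7 -> slot 7
Table: [., ., ., 665, 714, 799, 850, 474, ., ., ., 496, ., ., ., ., .]

474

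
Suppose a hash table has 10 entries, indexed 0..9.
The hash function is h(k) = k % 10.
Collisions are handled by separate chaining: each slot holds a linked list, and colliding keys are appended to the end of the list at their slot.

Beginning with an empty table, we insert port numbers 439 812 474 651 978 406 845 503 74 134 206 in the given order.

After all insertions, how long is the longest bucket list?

Insert 439: h=9, bucket 9 empty → new chain.
Insert 812: h=2, bucket 2 empty → new chain.
Insert 474: h=4, bucket 4 empty → new chain.
Insert 651: h=1, bucket 1 empty → new chain.
Insert 978: h=8, bucket 8 empty → new chain.
Insert 406: h=6, bucket 6 empty → new chain.
Insert 845: h=5, bucket 5 empty → new chain.
Insert 503: h=3, bucket 3 empty → new chain.
Insert 74: h=4, bucket 4 nonempty → append to chain.
Insert 134: h=4, bucket 4 nonempty → append to chain.
Insert 206: h=6, bucket 6 nonempty → append to chain.
Final buckets:
0: -
1: 651
2: 812
3: 503
4: 474 -> 74 -> 134
5: 845
6: 406 -> 206
7: -
8: 978
9: 439

3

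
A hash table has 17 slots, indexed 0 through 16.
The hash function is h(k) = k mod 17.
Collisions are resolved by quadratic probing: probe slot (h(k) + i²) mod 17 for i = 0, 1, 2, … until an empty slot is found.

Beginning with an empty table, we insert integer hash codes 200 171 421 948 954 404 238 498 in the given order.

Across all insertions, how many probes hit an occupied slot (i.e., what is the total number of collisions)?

9

200: h=13 => slot 13
171: h=1 => slot 1
421: h=13, probe 13,14 => slot 14
948: h=13, probe 13,14,0 => slot 0
954: h=2 => slot 2
404: h=13, probe 13,14,0,5 => slot 5
238: h=0, probe 0,1,4 => slot 4
498: h=5, probe 5,6 => slot 6
Table: [948, 171, 954, -, 238, 404, 498, -, -, -, -, -, -, 200, 421, -, -]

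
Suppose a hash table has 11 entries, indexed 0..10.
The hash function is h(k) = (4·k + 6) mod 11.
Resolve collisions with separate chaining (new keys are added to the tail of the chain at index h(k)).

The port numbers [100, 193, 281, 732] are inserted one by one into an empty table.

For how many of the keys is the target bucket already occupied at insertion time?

100 → bucket 10
193 → bucket 8
281 → bucket 8 (collision)
732 → bucket 8 (collision)
Final buckets:
0: -
1: -
2: -
3: -
4: -
5: -
6: -
7: -
8: 193 -> 281 -> 732
9: -
10: 100

2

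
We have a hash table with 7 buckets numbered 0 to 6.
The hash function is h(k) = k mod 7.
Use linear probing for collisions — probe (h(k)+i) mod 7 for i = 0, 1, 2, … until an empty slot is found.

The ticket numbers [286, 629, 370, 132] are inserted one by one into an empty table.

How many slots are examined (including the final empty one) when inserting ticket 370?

3

Insert 286: h=6, slot 6 empty -> index 6.
Insert 629: h=6, slot 6 occupied -> index 0.
Insert 370: h=6, slots 6,0 occupied -> index 1.
Insert 132: h=6, slots 6,0,1 occupied -> index 2.
Table: [629, 370, 132, -, -, -, 286]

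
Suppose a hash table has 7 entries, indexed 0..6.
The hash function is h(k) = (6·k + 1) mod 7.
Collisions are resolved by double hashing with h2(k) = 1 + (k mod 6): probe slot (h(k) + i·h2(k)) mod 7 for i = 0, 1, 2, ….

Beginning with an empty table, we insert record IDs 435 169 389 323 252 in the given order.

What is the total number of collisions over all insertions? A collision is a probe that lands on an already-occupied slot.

Insert 435: h=0, slot 0 empty => index 0.
Insert 169: h=0, h2=2, slot 0 occupied => index 2.
Insert 389: h=4, slot 4 empty => index 4.
Insert 323: h=0, h2=6, slot 0 occupied => index 6.
Insert 252: h=1, slot 1 empty => index 1.
Table: [435, 252, 169, ., 389, ., 323]

2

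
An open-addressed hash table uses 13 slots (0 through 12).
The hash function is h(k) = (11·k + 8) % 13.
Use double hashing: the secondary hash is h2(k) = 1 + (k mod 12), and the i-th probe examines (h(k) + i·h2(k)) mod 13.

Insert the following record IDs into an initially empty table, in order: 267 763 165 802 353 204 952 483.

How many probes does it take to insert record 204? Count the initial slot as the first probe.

267: h=7 → slot 7
763: h=3 → slot 3
165: h=3, h2=10, probe 3,0 → slot 0
802: h=3, h2=11, probe 3,1 → slot 1
353: h=4 → slot 4
204: h=3, h2=1, probe 3,4,5 → slot 5
952: h=2 → slot 2
483: h=4, h2=4, probe 4,8 → slot 8
Table: [165, 802, 952, 763, 353, 204, _, 267, 483, _, _, _, _]

3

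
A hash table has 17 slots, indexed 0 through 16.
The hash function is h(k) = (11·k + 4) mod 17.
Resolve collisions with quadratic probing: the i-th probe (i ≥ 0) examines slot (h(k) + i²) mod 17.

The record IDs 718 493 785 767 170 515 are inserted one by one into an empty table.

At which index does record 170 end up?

5

718: h=14 -> slot 14
493: h=4 -> slot 4
785: h=3 -> slot 3
767: h=9 -> slot 9
170: h=4, probe 4,5 -> slot 5
515: h=8 -> slot 8
Table: [., ., ., 785, 493, 170, ., ., 515, 767, ., ., ., ., 718, ., .]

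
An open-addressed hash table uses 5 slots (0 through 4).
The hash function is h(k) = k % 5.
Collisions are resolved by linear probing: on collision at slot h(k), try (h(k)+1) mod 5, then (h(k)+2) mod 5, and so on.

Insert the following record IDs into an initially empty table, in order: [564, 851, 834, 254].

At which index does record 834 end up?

564: h=4 => slot 4
851: h=1 => slot 1
834: h=4, probe 4,0 => slot 0
254: h=4, probe 4,0,1,2 => slot 2
Table: [834, 851, 254, —, 564]

0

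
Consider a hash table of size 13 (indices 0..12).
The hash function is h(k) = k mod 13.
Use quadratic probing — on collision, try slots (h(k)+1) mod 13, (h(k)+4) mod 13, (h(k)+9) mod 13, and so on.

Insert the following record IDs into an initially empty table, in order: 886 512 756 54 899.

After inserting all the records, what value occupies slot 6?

54

886 hashes to 2; slot 2 is free → place at 2.
512 hashes to 5; slot 5 is free → place at 5.
756 hashes to 2; 2 taken → place at 3.
54 hashes to 2; 2,3 taken → place at 6.
899 hashes to 2; 2,3,6 taken → place at 11.
Table: [—, —, 886, 756, —, 512, 54, —, —, —, —, 899, —]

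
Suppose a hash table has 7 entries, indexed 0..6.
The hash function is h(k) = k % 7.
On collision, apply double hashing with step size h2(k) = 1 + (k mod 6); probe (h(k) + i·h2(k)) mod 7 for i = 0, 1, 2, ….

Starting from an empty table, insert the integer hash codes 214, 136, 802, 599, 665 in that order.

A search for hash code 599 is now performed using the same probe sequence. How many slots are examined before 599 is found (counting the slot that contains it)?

4

214: h=4 -> slot 4
136: h=3 -> slot 3
802: h=4, h2=5, probe 4,2 -> slot 2
599: h=4, h2=6, probe 4,3,2,1 -> slot 1
665: h=0 -> slot 0
Table: [665, 599, 802, 136, 214, —, —]
Lookup 599: h=4, h2=6, probe 4,3,2,1 → found at 1.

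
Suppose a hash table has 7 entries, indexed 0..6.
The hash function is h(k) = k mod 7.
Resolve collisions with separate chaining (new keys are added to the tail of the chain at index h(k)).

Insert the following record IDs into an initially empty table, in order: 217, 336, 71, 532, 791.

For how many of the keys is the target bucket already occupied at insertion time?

Insert 217: h=0, bucket 0 empty → new chain.
Insert 336: h=0, bucket 0 nonempty → append to chain.
Insert 71: h=1, bucket 1 empty → new chain.
Insert 532: h=0, bucket 0 nonempty → append to chain.
Insert 791: h=0, bucket 0 nonempty → append to chain.
Final buckets:
0: 217 -> 336 -> 532 -> 791
1: 71
2: ∅
3: ∅
4: ∅
5: ∅
6: ∅

3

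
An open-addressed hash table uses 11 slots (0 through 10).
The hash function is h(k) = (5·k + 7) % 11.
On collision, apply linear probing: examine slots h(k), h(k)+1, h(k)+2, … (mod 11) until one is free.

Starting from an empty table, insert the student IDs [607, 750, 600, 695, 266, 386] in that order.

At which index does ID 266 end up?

Insert 607: h=6, slot 6 empty -> index 6.
Insert 750: h=6, slot 6 occupied -> index 7.
Insert 600: h=4, slot 4 empty -> index 4.
Insert 695: h=6, slots 6,7 occupied -> index 8.
Insert 266: h=6, slots 6,7,8 occupied -> index 9.
Insert 386: h=1, slot 1 empty -> index 1.
Table: [_, 386, _, _, 600, _, 607, 750, 695, 266, _]

9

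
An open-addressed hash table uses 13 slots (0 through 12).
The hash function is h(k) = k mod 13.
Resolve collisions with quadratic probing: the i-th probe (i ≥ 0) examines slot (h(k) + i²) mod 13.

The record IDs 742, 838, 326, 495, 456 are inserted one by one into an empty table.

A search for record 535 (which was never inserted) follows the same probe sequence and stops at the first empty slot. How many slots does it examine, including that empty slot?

2

742: h=1 -> slot 1
838: h=6 -> slot 6
326: h=1, probe 1,2 -> slot 2
495: h=1, probe 1,2,5 -> slot 5
456: h=1, probe 1,2,5,10 -> slot 10
Table: [—, 742, 326, —, —, 495, 838, —, —, —, 456, —, —]
Lookup 535: h=2, probe 2,3 → slot 3 empty, not found.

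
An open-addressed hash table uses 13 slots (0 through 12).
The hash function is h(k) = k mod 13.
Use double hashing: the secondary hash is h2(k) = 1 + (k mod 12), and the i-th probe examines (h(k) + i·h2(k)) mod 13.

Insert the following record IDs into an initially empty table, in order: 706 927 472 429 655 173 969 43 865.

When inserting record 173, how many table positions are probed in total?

706 hashes to 4; slot 4 is free → place at 4.
927 hashes to 4, h2=4; 4 taken → place at 8.
472 hashes to 4, h2=5; 4 taken → place at 9.
429 hashes to 0; slot 0 is free → place at 0.
655 hashes to 5; slot 5 is free → place at 5.
173 hashes to 4, h2=6; 4 taken → place at 10.
969 hashes to 7; slot 7 is free → place at 7.
43 hashes to 4, h2=8; 4 taken → place at 12.
865 hashes to 7, h2=2; 7,9 taken → place at 11.
Table: [429, _, _, _, 706, 655, _, 969, 927, 472, 173, 865, 43]

2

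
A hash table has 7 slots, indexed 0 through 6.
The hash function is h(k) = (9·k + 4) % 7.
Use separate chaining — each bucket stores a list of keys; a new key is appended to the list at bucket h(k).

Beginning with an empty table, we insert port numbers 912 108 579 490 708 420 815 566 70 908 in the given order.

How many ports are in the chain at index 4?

Insert 912: h=1, bucket 1 empty → new chain.
Insert 108: h=3, bucket 3 empty → new chain.
Insert 579: h=0, bucket 0 empty → new chain.
Insert 490: h=4, bucket 4 empty → new chain.
Insert 708: h=6, bucket 6 empty → new chain.
Insert 420: h=4, bucket 4 nonempty → append to chain.
Insert 815: h=3, bucket 3 nonempty → append to chain.
Insert 566: h=2, bucket 2 empty → new chain.
Insert 70: h=4, bucket 4 nonempty → append to chain.
Insert 908: h=0, bucket 0 nonempty → append to chain.
Final buckets:
0: 579 -> 908
1: 912
2: 566
3: 108 -> 815
4: 490 -> 420 -> 70
5: .
6: 708

3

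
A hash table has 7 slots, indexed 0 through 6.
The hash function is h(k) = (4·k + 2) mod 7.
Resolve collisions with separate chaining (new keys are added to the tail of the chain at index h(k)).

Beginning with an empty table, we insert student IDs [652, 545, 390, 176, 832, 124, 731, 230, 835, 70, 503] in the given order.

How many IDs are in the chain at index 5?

652 → bucket 6
545 → bucket 5
390 → bucket 1
176 → bucket 6 (collision)
832 → bucket 5 (collision)
124 → bucket 1 (collision)
731 → bucket 0
230 → bucket 5 (collision)
835 → bucket 3
70 → bucket 2
503 → bucket 5 (collision)
Final buckets:
0: 731
1: 390 -> 124
2: 70
3: 835
4: .
5: 545 -> 832 -> 230 -> 503
6: 652 -> 176

4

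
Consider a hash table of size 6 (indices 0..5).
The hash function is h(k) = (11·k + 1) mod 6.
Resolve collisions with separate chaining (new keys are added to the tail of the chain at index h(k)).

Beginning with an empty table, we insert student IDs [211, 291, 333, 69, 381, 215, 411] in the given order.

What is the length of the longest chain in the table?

Insert 211: h=0, bucket 0 empty → new chain.
Insert 291: h=4, bucket 4 empty → new chain.
Insert 333: h=4, bucket 4 nonempty → append to chain.
Insert 69: h=4, bucket 4 nonempty → append to chain.
Insert 381: h=4, bucket 4 nonempty → append to chain.
Insert 215: h=2, bucket 2 empty → new chain.
Insert 411: h=4, bucket 4 nonempty → append to chain.
Final buckets:
0: 211
1: -
2: 215
3: -
4: 291 -> 333 -> 69 -> 381 -> 411
5: -

5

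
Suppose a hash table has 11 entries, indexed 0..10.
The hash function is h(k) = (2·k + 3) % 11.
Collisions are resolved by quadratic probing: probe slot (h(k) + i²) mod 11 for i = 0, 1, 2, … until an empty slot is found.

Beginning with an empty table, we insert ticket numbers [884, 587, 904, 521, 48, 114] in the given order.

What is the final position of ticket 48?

884 hashes to 0; slot 0 is free => place at 0.
587 hashes to 0; 0 taken => place at 1.
904 hashes to 7; slot 7 is free => place at 7.
521 hashes to 0; 0,1 taken => place at 4.
48 hashes to 0; 0,1,4 taken => place at 9.
114 hashes to 0; 0,1,4,9 taken => place at 5.
Table: [884, 587, ∅, ∅, 521, 114, ∅, 904, ∅, 48, ∅]

9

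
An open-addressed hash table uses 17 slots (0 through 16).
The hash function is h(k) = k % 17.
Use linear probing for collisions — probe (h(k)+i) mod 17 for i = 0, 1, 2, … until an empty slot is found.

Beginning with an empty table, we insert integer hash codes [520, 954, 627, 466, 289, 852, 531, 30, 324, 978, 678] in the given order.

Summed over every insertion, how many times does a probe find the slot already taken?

2

520: h=10 → slot 10
954: h=2 → slot 2
627: h=15 → slot 15
466: h=7 → slot 7
289: h=0 → slot 0
852: h=2, probe 2,3 → slot 3
531: h=4 → slot 4
30: h=13 → slot 13
324: h=1 → slot 1
978: h=9 → slot 9
678: h=15, probe 15,16 → slot 16
Table: [289, 324, 954, 852, 531, ., ., 466, ., 978, 520, ., ., 30, ., 627, 678]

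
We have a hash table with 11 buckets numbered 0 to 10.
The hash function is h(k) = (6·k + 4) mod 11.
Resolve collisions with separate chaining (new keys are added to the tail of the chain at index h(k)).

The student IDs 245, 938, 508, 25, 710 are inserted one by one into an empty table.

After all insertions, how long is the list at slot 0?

3

Insert 245: h=0, bucket 0 empty -> new chain.
Insert 938: h=0, bucket 0 nonempty -> append to chain.
Insert 508: h=5, bucket 5 empty -> new chain.
Insert 25: h=0, bucket 0 nonempty -> append to chain.
Insert 710: h=7, bucket 7 empty -> new chain.
Final buckets:
0: 245 -> 938 -> 25
1: -
2: -
3: -
4: -
5: 508
6: -
7: 710
8: -
9: -
10: -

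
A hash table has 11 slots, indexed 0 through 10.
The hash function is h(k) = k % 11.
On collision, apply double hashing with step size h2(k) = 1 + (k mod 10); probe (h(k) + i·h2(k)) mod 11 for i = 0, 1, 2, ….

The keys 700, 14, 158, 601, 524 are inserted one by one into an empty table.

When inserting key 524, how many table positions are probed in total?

700: h=7 -> slot 7
14: h=3 -> slot 3
158: h=4 -> slot 4
601: h=7, h2=2, probe 7,9 -> slot 9
524: h=7, h2=5, probe 7,1 -> slot 1
Table: [∅, 524, ∅, 14, 158, ∅, ∅, 700, ∅, 601, ∅]

2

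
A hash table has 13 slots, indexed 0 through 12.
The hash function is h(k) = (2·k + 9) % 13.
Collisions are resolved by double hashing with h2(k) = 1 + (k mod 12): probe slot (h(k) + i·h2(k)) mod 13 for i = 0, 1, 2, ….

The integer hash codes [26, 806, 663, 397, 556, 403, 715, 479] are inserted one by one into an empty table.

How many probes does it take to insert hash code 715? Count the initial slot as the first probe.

26 hashes to 9; slot 9 is free → place at 9.
806 hashes to 9, h2=3; 9 taken → place at 12.
663 hashes to 9, h2=4; 9 taken → place at 0.
397 hashes to 10; slot 10 is free → place at 10.
556 hashes to 3; slot 3 is free → place at 3.
403 hashes to 9, h2=8; 9 taken → place at 4.
715 hashes to 9, h2=8; 9,4,12 taken → place at 7.
479 hashes to 5; slot 5 is free → place at 5.
Table: [663, _, _, 556, 403, 479, _, 715, _, 26, 397, _, 806]

4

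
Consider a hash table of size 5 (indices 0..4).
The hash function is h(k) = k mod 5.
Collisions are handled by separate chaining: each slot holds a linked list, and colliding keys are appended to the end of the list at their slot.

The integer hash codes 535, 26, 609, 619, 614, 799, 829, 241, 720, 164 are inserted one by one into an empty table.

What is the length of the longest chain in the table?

6

Insert 535: h=0, bucket 0 empty → new chain.
Insert 26: h=1, bucket 1 empty → new chain.
Insert 609: h=4, bucket 4 empty → new chain.
Insert 619: h=4, bucket 4 nonempty → append to chain.
Insert 614: h=4, bucket 4 nonempty → append to chain.
Insert 799: h=4, bucket 4 nonempty → append to chain.
Insert 829: h=4, bucket 4 nonempty → append to chain.
Insert 241: h=1, bucket 1 nonempty → append to chain.
Insert 720: h=0, bucket 0 nonempty → append to chain.
Insert 164: h=4, bucket 4 nonempty → append to chain.
Final buckets:
0: 535 -> 720
1: 26 -> 241
2: -
3: -
4: 609 -> 619 -> 614 -> 799 -> 829 -> 164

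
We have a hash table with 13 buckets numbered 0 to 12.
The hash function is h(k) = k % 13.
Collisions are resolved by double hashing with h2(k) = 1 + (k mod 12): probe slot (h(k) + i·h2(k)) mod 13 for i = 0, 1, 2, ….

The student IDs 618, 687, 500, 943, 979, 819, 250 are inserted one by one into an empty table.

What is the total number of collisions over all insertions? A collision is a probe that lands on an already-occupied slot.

1

618: h=7 => slot 7
687: h=11 => slot 11
500: h=6 => slot 6
943: h=7, h2=8, probe 7,2 => slot 2
979: h=4 => slot 4
819: h=0 => slot 0
250: h=3 => slot 3
Table: [819, ∅, 943, 250, 979, ∅, 500, 618, ∅, ∅, ∅, 687, ∅]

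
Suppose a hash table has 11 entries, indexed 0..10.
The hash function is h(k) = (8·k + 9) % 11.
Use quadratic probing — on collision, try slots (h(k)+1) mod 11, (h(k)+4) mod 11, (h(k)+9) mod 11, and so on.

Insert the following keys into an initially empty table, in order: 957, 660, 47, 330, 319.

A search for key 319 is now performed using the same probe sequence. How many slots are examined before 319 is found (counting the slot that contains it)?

4

Insert 957: h=9, slot 9 empty -> index 9.
Insert 660: h=9, slot 9 occupied -> index 10.
Insert 47: h=0, slot 0 empty -> index 0.
Insert 330: h=9, slots 9,10 occupied -> index 2.
Insert 319: h=9, slots 9,10,2 occupied -> index 7.
Table: [47, —, 330, —, —, —, —, 319, —, 957, 660]
Lookup 319: h=9, probe 9,10,2,7 → found at 7.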